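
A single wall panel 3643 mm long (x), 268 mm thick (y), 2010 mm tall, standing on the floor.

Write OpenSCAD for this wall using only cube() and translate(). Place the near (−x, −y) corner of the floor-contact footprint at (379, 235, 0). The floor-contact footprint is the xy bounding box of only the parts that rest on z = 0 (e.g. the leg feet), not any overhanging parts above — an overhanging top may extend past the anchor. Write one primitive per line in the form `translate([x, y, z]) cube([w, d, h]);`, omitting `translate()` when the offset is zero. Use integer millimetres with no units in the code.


translate([379, 235, 0]) cube([3643, 268, 2010]);


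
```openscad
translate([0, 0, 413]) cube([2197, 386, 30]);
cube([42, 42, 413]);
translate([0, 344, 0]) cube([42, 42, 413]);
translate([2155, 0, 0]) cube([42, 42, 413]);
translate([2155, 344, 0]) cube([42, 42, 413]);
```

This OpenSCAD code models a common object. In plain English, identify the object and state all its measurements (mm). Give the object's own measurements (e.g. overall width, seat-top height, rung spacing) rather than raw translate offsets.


A bench: a 2197×386 mm seat slab, 30 mm thick, top at z = 443 mm, on four 42×42 mm square legs flush with the seat corners and standing on z = 0.


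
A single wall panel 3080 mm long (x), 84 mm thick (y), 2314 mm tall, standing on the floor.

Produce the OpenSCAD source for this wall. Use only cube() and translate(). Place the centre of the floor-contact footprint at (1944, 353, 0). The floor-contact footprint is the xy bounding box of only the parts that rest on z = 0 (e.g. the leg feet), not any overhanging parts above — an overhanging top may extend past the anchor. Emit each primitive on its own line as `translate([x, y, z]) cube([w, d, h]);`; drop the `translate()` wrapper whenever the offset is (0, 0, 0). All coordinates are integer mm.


translate([404, 311, 0]) cube([3080, 84, 2314]);


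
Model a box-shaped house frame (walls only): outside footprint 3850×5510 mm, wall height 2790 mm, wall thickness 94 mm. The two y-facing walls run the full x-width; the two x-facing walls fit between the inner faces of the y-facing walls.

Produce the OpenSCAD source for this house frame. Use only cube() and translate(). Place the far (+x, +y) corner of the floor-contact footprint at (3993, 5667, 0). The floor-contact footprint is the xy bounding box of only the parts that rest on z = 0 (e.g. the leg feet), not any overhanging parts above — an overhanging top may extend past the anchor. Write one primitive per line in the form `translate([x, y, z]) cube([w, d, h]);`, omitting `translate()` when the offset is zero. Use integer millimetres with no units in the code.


translate([143, 157, 0]) cube([3850, 94, 2790]);
translate([143, 5573, 0]) cube([3850, 94, 2790]);
translate([143, 251, 0]) cube([94, 5322, 2790]);
translate([3899, 251, 0]) cube([94, 5322, 2790]);


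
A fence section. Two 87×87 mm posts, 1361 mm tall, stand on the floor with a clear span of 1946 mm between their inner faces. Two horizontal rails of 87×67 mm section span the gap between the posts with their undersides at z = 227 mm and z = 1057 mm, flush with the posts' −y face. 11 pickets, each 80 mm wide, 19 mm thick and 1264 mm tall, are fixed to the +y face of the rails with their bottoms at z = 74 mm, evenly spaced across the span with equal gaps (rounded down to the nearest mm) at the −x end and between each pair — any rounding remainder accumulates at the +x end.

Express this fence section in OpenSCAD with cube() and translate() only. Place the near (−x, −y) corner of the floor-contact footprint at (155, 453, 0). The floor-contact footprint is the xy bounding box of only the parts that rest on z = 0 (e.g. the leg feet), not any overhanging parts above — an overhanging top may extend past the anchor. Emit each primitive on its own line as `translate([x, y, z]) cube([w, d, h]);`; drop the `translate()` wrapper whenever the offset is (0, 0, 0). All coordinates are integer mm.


translate([155, 453, 0]) cube([87, 87, 1361]);
translate([2188, 453, 0]) cube([87, 87, 1361]);
translate([242, 453, 227]) cube([1946, 87, 67]);
translate([242, 453, 1057]) cube([1946, 87, 67]);
translate([330, 540, 74]) cube([80, 19, 1264]);
translate([498, 540, 74]) cube([80, 19, 1264]);
translate([666, 540, 74]) cube([80, 19, 1264]);
translate([834, 540, 74]) cube([80, 19, 1264]);
translate([1002, 540, 74]) cube([80, 19, 1264]);
translate([1170, 540, 74]) cube([80, 19, 1264]);
translate([1338, 540, 74]) cube([80, 19, 1264]);
translate([1506, 540, 74]) cube([80, 19, 1264]);
translate([1674, 540, 74]) cube([80, 19, 1264]);
translate([1842, 540, 74]) cube([80, 19, 1264]);
translate([2010, 540, 74]) cube([80, 19, 1264]);


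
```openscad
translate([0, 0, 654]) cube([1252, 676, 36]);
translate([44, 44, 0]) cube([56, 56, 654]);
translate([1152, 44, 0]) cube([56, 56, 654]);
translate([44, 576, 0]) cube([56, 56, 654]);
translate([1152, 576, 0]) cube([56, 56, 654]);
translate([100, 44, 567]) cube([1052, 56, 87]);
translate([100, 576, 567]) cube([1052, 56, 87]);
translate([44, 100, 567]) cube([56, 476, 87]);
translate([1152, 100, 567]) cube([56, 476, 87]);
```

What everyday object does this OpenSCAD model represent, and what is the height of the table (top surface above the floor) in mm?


A table. The table height is 690 mm.

A 1252×676×36 slab sits at z = 654 on four 56 mm square posts — a table. The top surface is at 654 + 36 = 690 mm.


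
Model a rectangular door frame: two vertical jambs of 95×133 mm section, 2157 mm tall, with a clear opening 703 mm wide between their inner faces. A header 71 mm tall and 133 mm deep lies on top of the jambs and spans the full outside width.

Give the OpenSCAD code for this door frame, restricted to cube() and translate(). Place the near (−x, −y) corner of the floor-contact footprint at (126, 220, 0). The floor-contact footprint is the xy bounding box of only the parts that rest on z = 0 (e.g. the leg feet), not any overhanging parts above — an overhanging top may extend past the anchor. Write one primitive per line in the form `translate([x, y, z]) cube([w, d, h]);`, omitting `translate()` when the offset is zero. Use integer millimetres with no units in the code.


translate([126, 220, 0]) cube([95, 133, 2157]);
translate([924, 220, 0]) cube([95, 133, 2157]);
translate([126, 220, 2157]) cube([893, 133, 71]);


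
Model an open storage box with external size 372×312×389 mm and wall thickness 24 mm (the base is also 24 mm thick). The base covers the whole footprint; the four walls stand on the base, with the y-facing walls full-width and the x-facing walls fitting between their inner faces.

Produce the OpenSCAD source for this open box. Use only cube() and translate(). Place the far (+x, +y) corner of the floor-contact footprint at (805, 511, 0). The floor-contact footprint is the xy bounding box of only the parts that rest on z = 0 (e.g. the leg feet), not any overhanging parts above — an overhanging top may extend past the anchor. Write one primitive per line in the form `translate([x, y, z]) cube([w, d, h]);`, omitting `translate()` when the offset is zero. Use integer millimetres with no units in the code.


translate([433, 199, 0]) cube([372, 312, 24]);
translate([433, 199, 24]) cube([372, 24, 365]);
translate([433, 487, 24]) cube([372, 24, 365]);
translate([433, 223, 24]) cube([24, 264, 365]);
translate([781, 223, 24]) cube([24, 264, 365]);


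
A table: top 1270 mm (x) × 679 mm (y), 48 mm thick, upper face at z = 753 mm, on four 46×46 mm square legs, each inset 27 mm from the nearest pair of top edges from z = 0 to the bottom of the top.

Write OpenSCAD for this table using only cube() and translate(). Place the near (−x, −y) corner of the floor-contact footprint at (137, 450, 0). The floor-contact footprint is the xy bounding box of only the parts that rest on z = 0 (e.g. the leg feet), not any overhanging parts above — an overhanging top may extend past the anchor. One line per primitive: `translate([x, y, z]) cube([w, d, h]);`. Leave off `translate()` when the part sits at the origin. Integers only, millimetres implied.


// leg_h = 753 - 48 = 705
translate([110, 423, 705]) cube([1270, 679, 48]);
translate([137, 450, 0]) cube([46, 46, 705]);
translate([1307, 450, 0]) cube([46, 46, 705]);
translate([137, 1029, 0]) cube([46, 46, 705]);
translate([1307, 1029, 0]) cube([46, 46, 705]);


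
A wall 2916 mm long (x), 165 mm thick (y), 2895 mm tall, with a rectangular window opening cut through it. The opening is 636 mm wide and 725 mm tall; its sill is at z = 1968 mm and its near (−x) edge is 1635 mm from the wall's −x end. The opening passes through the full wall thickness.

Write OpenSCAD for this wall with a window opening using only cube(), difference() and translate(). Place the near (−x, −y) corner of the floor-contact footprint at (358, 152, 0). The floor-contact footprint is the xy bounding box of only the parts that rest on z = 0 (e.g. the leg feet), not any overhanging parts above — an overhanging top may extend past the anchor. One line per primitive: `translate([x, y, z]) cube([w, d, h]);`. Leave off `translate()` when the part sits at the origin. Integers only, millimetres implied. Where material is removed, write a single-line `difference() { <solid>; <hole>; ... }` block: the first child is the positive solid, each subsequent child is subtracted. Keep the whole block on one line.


difference() { translate([358, 152, 0]) cube([2916, 165, 2895]); translate([1993, 152, 1968]) cube([636, 165, 725]); }


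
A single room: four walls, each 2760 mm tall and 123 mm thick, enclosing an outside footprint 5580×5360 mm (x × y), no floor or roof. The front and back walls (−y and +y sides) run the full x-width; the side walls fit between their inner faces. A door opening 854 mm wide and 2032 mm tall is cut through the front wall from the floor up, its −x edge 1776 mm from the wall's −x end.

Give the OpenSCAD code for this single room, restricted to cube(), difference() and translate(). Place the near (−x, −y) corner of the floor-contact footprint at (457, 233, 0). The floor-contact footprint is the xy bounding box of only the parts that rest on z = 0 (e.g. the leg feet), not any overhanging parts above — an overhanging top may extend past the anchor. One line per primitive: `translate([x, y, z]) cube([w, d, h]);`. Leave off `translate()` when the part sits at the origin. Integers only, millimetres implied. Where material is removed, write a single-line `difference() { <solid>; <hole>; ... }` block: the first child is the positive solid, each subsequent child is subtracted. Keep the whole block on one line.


difference() { translate([457, 233, 0]) cube([5580, 123, 2760]); translate([2233, 233, 0]) cube([854, 123, 2032]); }
translate([457, 5470, 0]) cube([5580, 123, 2760]);
translate([457, 356, 0]) cube([123, 5114, 2760]);
translate([5914, 356, 0]) cube([123, 5114, 2760]);


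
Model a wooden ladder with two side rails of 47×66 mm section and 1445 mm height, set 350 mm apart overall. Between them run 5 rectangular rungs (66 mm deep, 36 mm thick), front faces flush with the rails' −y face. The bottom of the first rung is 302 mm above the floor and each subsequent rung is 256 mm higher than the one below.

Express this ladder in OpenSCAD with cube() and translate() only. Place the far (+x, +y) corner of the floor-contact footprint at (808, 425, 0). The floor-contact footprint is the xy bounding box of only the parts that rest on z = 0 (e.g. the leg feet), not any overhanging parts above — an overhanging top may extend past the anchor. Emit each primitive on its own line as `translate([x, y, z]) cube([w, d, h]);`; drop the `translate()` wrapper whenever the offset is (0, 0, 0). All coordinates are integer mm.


translate([458, 359, 0]) cube([47, 66, 1445]);
translate([761, 359, 0]) cube([47, 66, 1445]);
translate([505, 359, 302]) cube([256, 66, 36]);
translate([505, 359, 558]) cube([256, 66, 36]);
translate([505, 359, 814]) cube([256, 66, 36]);
translate([505, 359, 1070]) cube([256, 66, 36]);
translate([505, 359, 1326]) cube([256, 66, 36]);


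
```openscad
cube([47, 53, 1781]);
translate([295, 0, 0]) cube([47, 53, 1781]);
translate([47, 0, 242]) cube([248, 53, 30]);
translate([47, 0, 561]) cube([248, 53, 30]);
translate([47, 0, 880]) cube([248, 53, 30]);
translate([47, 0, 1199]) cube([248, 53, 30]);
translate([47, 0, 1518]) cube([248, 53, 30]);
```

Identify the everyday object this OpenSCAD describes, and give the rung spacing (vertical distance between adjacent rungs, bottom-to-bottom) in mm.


A ladder. The rung spacing is 319 mm.

Two tall 47×53 posts with 5 short bars between them — a ladder. Adjacent rungs sit at z = 242 and z = 561, so the spacing is 561 − 242 = 319 mm.


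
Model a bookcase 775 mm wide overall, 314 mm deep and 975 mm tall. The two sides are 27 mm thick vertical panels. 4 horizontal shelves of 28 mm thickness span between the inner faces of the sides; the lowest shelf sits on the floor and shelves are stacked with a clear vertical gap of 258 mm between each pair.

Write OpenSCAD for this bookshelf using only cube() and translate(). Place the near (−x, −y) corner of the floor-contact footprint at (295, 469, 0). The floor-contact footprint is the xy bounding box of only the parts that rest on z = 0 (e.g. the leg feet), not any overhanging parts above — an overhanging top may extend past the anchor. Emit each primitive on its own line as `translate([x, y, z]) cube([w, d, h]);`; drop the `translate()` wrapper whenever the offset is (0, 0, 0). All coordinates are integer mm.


translate([295, 469, 0]) cube([27, 314, 975]);
translate([1043, 469, 0]) cube([27, 314, 975]);
translate([322, 469, 0]) cube([721, 314, 28]);
translate([322, 469, 286]) cube([721, 314, 28]);
translate([322, 469, 572]) cube([721, 314, 28]);
translate([322, 469, 858]) cube([721, 314, 28]);


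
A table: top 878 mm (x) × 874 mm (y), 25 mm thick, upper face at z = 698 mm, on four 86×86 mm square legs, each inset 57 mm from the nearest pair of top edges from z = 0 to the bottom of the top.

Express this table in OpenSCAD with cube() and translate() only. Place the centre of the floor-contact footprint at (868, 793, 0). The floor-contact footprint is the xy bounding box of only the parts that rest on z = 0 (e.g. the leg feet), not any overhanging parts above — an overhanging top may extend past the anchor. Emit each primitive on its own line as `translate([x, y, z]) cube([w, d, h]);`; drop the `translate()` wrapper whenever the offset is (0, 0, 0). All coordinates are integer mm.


translate([429, 356, 673]) cube([878, 874, 25]);
translate([486, 413, 0]) cube([86, 86, 673]);
translate([1164, 413, 0]) cube([86, 86, 673]);
translate([486, 1087, 0]) cube([86, 86, 673]);
translate([1164, 1087, 0]) cube([86, 86, 673]);


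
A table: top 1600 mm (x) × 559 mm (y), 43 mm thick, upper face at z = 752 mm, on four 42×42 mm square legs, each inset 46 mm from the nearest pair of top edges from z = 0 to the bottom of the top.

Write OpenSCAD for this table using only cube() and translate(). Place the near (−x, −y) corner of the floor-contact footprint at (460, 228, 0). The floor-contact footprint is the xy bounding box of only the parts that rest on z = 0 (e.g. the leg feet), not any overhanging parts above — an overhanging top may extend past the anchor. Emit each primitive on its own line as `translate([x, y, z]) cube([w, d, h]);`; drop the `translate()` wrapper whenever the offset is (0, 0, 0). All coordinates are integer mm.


translate([414, 182, 709]) cube([1600, 559, 43]);
translate([460, 228, 0]) cube([42, 42, 709]);
translate([1926, 228, 0]) cube([42, 42, 709]);
translate([460, 653, 0]) cube([42, 42, 709]);
translate([1926, 653, 0]) cube([42, 42, 709]);


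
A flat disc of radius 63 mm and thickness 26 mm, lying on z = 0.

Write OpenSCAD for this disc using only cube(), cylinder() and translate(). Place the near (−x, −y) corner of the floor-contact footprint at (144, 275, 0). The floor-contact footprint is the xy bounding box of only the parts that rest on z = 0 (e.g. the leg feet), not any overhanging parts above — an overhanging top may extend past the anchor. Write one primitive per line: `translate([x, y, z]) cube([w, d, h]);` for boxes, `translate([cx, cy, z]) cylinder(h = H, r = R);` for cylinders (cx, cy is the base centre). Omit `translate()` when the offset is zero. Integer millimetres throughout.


translate([207, 338, 0]) cylinder(h = 26, r = 63);


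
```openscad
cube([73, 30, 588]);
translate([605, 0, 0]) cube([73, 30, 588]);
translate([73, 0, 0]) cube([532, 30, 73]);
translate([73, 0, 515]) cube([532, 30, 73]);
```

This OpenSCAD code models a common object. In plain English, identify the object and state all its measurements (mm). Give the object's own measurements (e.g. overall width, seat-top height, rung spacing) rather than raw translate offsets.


A rectangular picture frame lying in the x–z plane (depth along y). The opening is 532 mm wide (x) by 442 mm tall (z), surrounded by a border 73 mm wide on all four sides. The frame is 30 mm deep and is made of two full-height vertical stiles with two horizontal rails fitted between them.


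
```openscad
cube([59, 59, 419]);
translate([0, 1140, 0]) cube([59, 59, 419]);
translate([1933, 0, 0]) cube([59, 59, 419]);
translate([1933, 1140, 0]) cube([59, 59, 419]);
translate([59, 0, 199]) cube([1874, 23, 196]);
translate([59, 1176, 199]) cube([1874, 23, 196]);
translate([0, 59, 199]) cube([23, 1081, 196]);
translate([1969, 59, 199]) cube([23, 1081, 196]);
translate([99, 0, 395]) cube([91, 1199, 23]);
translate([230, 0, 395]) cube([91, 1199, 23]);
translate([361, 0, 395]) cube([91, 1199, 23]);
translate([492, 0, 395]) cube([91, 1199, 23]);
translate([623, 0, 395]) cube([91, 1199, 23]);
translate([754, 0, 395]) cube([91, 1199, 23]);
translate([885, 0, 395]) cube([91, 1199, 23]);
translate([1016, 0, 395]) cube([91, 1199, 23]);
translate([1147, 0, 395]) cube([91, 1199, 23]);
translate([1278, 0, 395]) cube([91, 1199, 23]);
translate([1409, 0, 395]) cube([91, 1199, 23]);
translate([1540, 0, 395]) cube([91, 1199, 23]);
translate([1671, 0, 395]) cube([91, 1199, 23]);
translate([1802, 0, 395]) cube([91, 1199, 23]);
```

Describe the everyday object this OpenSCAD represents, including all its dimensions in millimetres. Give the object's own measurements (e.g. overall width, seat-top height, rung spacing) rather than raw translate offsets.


A bed frame 1992 mm long (x) by 1199 mm wide (y). Four 59×59 mm corner posts, 419 mm tall, at the corners of the footprint. Four rails of 23 mm thickness and 196 mm height run between adjacent posts with their undersides at z = 199 mm, their outer faces flush with the outside of the frame (the two x-running rails run between the posts' inner faces; the two y-running rails run between the posts' inner faces). 14 slats, each 91 mm wide (x) and 23 mm thick, lie across the top of the two x-running rails, running the full 1199 mm width of the frame in y; along x they sit between the end posts with a 40 mm gap after the −x posts and between neighbouring slats and before the +x posts.


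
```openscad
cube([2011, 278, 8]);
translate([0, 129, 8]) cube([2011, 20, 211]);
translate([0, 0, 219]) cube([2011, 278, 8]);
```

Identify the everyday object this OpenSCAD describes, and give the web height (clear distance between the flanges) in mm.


An I-beam. The web height is 211 mm.

Two wide flanges with a thin centred web — an I-beam. Overall 227 mm minus two 8 mm flanges gives a web of 227 − 2·8 = 211 mm.


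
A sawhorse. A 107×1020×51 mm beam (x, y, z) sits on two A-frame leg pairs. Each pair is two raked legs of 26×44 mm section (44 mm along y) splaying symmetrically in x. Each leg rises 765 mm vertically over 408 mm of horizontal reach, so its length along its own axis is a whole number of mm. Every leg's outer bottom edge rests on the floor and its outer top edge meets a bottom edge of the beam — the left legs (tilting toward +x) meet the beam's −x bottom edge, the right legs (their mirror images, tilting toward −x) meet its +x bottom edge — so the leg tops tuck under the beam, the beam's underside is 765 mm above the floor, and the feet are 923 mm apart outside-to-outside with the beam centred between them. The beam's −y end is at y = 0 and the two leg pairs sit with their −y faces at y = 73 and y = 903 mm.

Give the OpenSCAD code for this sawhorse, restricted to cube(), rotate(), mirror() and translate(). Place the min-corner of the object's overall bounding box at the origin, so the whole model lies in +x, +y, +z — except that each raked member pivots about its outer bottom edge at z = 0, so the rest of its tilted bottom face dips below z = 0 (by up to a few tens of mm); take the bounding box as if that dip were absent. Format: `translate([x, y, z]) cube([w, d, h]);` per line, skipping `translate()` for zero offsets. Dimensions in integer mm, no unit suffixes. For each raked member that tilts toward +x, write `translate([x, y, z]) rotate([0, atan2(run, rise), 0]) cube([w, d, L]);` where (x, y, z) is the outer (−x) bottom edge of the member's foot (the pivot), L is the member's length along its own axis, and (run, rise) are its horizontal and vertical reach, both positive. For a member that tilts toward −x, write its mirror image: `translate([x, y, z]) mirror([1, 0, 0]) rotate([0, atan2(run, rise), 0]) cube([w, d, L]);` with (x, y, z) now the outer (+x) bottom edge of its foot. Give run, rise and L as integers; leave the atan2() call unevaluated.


translate([408, 0, 765]) cube([107, 1020, 51]);
translate([0, 73, 0]) rotate([0, atan2(408, 765), 0]) cube([26, 44, 867]);
translate([923, 73, 0]) mirror([1, 0, 0]) rotate([0, atan2(408, 765), 0]) cube([26, 44, 867]);
translate([0, 903, 0]) rotate([0, atan2(408, 765), 0]) cube([26, 44, 867]);
translate([923, 903, 0]) mirror([1, 0, 0]) rotate([0, atan2(408, 765), 0]) cube([26, 44, 867]);


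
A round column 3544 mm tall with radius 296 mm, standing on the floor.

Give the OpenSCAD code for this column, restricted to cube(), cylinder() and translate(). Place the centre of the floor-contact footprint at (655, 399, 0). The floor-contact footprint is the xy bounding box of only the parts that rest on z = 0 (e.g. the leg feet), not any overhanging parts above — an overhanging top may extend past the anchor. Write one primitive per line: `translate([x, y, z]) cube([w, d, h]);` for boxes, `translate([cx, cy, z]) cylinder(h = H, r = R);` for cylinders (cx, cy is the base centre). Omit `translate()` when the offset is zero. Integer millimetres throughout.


translate([655, 399, 0]) cylinder(h = 3544, r = 296);


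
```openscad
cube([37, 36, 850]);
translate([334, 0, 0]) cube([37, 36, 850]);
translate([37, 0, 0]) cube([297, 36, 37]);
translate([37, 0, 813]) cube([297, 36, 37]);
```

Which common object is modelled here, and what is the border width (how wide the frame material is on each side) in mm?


A picture frame. The border width is 37 mm.

Four thin pieces enclosing a rectangular opening — a picture frame. The two full-height stiles are 850 mm tall; the top rail sits at z = 813 and is 37 mm tall, so the border above the opening is 850 − 813 = 37 mm, matching the stile x-width.


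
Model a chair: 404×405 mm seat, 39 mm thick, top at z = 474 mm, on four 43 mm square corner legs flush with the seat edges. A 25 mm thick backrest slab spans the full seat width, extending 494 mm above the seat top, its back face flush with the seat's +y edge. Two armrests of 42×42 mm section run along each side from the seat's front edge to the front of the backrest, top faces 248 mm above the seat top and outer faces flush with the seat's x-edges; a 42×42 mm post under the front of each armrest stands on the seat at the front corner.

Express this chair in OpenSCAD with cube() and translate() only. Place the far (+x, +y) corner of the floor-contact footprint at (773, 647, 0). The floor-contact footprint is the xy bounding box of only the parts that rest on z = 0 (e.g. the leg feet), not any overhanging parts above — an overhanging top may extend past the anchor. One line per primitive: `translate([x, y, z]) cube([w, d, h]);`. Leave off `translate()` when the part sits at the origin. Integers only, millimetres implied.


translate([369, 242, 435]) cube([404, 405, 39]);
translate([369, 242, 0]) cube([43, 43, 435]);
translate([730, 242, 0]) cube([43, 43, 435]);
translate([369, 604, 0]) cube([43, 43, 435]);
translate([730, 604, 0]) cube([43, 43, 435]);
translate([369, 622, 474]) cube([404, 25, 494]);
translate([369, 242, 680]) cube([42, 380, 42]);
translate([731, 242, 680]) cube([42, 380, 42]);
translate([369, 242, 474]) cube([42, 42, 206]);
translate([731, 242, 474]) cube([42, 42, 206]);


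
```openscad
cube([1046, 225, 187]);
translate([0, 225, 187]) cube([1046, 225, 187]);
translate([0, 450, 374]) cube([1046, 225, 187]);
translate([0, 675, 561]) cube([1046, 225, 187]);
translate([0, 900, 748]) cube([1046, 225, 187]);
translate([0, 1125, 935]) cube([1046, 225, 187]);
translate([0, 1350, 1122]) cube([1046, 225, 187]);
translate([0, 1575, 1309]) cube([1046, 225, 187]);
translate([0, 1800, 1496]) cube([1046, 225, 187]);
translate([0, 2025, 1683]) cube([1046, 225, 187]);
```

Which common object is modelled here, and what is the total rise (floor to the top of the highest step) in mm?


A staircase. The total rise is 1870 mm.

10 identical blocks, each offset up and back from the previous — a staircase. Each step is 187 mm tall and there are 10 of them, so the total rise is 10 × 187 = 1870 mm.


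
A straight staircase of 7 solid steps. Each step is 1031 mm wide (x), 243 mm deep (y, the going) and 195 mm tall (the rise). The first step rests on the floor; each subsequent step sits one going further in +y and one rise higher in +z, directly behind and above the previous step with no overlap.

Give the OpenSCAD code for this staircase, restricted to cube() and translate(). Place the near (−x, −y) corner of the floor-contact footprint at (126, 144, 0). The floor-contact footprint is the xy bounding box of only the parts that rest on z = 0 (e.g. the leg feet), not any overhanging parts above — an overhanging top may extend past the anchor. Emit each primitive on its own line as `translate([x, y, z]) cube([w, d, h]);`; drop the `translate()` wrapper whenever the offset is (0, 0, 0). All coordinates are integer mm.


translate([126, 144, 0]) cube([1031, 243, 195]);
translate([126, 387, 195]) cube([1031, 243, 195]);
translate([126, 630, 390]) cube([1031, 243, 195]);
translate([126, 873, 585]) cube([1031, 243, 195]);
translate([126, 1116, 780]) cube([1031, 243, 195]);
translate([126, 1359, 975]) cube([1031, 243, 195]);
translate([126, 1602, 1170]) cube([1031, 243, 195]);


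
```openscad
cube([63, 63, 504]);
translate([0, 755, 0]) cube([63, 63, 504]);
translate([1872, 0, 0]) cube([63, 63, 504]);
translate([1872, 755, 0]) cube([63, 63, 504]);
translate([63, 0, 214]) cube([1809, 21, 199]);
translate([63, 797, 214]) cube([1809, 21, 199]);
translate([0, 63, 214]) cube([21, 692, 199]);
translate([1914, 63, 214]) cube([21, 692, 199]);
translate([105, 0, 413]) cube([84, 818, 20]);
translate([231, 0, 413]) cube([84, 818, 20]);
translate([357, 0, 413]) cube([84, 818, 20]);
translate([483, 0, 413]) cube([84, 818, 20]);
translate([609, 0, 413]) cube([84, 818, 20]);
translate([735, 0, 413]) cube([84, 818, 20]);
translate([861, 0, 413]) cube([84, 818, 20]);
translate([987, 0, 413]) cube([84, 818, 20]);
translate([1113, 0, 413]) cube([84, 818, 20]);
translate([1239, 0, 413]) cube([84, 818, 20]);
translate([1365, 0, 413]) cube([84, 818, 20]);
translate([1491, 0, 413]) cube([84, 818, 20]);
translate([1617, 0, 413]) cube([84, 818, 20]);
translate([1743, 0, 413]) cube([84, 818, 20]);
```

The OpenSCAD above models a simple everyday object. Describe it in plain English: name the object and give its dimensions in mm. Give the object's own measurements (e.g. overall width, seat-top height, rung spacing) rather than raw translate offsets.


A bed frame 1935 mm long (x) by 818 mm wide (y). Four 63×63 mm corner posts, 504 mm tall, at the corners of the footprint. Four rails of 21 mm thickness and 199 mm height run between adjacent posts with their undersides at z = 214 mm, their outer faces flush with the outside of the frame (the two x-running rails run between the posts' inner faces; the two y-running rails run between the posts' inner faces). 14 slats, each 84 mm wide (x) and 20 mm thick, lie across the top of the two x-running rails, running the full 818 mm width of the frame in y; along x they sit between the end posts with a 42 mm gap after the −x posts and between neighbouring slats, leaving 45 mm before the +x posts.


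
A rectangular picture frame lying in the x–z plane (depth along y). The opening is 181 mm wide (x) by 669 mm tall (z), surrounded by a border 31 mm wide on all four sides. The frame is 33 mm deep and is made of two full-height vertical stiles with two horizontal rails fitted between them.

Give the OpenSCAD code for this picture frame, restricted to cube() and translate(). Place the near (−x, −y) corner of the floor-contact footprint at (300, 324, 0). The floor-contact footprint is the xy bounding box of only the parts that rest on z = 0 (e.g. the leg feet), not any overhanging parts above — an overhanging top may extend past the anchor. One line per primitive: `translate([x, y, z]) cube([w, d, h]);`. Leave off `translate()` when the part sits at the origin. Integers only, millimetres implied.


translate([300, 324, 0]) cube([31, 33, 731]);
translate([512, 324, 0]) cube([31, 33, 731]);
translate([331, 324, 0]) cube([181, 33, 31]);
translate([331, 324, 700]) cube([181, 33, 31]);


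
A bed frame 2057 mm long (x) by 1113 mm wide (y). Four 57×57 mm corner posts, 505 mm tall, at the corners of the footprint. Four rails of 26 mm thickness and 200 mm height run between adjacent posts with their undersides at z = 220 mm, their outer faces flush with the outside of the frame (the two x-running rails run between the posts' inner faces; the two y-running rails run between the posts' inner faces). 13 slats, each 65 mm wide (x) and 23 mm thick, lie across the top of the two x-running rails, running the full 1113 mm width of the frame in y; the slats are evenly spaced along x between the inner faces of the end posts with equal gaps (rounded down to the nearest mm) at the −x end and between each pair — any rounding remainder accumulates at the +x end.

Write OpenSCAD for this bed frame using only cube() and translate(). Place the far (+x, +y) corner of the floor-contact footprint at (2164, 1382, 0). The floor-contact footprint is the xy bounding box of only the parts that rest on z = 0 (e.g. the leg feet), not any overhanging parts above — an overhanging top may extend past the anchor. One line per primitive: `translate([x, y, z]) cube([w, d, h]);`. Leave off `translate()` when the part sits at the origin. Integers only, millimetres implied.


translate([107, 269, 0]) cube([57, 57, 505]);
translate([107, 1325, 0]) cube([57, 57, 505]);
translate([2107, 269, 0]) cube([57, 57, 505]);
translate([2107, 1325, 0]) cube([57, 57, 505]);
translate([164, 269, 220]) cube([1943, 26, 200]);
translate([164, 1356, 220]) cube([1943, 26, 200]);
translate([107, 326, 220]) cube([26, 999, 200]);
translate([2138, 326, 220]) cube([26, 999, 200]);
translate([242, 269, 420]) cube([65, 1113, 23]);
translate([385, 269, 420]) cube([65, 1113, 23]);
translate([528, 269, 420]) cube([65, 1113, 23]);
translate([671, 269, 420]) cube([65, 1113, 23]);
translate([814, 269, 420]) cube([65, 1113, 23]);
translate([957, 269, 420]) cube([65, 1113, 23]);
translate([1100, 269, 420]) cube([65, 1113, 23]);
translate([1243, 269, 420]) cube([65, 1113, 23]);
translate([1386, 269, 420]) cube([65, 1113, 23]);
translate([1529, 269, 420]) cube([65, 1113, 23]);
translate([1672, 269, 420]) cube([65, 1113, 23]);
translate([1815, 269, 420]) cube([65, 1113, 23]);
translate([1958, 269, 420]) cube([65, 1113, 23]);


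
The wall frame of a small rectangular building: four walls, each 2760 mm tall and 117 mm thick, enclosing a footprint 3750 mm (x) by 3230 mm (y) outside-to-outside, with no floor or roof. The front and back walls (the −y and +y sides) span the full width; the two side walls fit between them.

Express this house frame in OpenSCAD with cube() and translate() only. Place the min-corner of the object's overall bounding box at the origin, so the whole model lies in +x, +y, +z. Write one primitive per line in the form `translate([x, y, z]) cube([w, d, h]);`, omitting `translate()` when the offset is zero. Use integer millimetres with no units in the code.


cube([3750, 117, 2760]);
translate([0, 3113, 0]) cube([3750, 117, 2760]);
translate([0, 117, 0]) cube([117, 2996, 2760]);
translate([3633, 117, 0]) cube([117, 2996, 2760]);


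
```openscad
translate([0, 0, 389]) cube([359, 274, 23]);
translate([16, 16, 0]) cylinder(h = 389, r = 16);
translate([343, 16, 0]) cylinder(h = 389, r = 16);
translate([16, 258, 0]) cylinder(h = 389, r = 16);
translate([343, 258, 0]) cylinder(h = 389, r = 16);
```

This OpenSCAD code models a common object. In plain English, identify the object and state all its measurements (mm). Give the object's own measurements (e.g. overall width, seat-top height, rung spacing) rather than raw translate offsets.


A four-legged stool. The seat is a 359×274×23 mm slab whose top surface is at z = 412 mm; four round legs, each 32 mm in diameter, run from the floor (z = 0) to the underside of the seat, each leg's axis is inset half a diameter from the nearest pair of seat edges (so the leg's bounding box is flush with the corner).


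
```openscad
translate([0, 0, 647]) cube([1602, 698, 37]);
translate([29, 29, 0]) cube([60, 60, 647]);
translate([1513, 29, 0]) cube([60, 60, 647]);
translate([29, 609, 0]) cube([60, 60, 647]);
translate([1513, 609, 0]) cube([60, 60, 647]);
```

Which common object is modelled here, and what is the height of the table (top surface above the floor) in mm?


A table. The table height is 684 mm.

A 1602×698×37 slab sits at z = 647 on four 60 mm square posts — a table. The top surface is at 647 + 37 = 684 mm.


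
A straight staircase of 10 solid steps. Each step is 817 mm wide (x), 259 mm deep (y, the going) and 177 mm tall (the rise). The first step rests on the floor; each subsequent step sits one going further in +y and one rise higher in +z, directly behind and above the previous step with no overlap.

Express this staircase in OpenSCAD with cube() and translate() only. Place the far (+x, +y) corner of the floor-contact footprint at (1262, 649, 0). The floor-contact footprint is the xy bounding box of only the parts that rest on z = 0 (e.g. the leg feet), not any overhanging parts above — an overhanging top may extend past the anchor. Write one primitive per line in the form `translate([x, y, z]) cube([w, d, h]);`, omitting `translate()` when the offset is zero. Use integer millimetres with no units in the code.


translate([445, 390, 0]) cube([817, 259, 177]);
translate([445, 649, 177]) cube([817, 259, 177]);
translate([445, 908, 354]) cube([817, 259, 177]);
translate([445, 1167, 531]) cube([817, 259, 177]);
translate([445, 1426, 708]) cube([817, 259, 177]);
translate([445, 1685, 885]) cube([817, 259, 177]);
translate([445, 1944, 1062]) cube([817, 259, 177]);
translate([445, 2203, 1239]) cube([817, 259, 177]);
translate([445, 2462, 1416]) cube([817, 259, 177]);
translate([445, 2721, 1593]) cube([817, 259, 177]);


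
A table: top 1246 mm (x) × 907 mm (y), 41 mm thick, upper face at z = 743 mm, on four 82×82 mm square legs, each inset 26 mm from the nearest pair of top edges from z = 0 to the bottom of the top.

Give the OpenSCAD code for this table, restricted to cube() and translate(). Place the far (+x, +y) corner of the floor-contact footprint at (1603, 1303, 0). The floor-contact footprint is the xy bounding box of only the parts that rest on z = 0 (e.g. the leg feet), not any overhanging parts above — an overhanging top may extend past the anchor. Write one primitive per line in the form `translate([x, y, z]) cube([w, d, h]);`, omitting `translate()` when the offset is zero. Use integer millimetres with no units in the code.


// leg_h = 743 - 41 = 702
translate([383, 422, 702]) cube([1246, 907, 41]);
translate([409, 448, 0]) cube([82, 82, 702]);
translate([1521, 448, 0]) cube([82, 82, 702]);
translate([409, 1221, 0]) cube([82, 82, 702]);
translate([1521, 1221, 0]) cube([82, 82, 702]);


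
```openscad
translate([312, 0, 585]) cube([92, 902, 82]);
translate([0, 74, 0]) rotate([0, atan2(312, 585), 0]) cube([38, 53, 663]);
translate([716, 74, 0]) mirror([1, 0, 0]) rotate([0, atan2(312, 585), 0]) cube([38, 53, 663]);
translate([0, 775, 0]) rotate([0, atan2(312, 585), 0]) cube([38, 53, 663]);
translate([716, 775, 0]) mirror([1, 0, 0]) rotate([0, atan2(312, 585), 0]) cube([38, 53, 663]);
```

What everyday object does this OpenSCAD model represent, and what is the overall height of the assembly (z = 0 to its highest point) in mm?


A sawhorse. The overall height is 667 mm.

A beam across two mirrored pairs of raked legs — a sawhorse. The beam's underside is at z = 585 (matching the legs' vertical rise in atan2(312, 585)) and the beam is 82 mm tall, so its top is at 585 + 82 = 667 mm. The raked legs top out at the beam's underside, so that is the highest point.


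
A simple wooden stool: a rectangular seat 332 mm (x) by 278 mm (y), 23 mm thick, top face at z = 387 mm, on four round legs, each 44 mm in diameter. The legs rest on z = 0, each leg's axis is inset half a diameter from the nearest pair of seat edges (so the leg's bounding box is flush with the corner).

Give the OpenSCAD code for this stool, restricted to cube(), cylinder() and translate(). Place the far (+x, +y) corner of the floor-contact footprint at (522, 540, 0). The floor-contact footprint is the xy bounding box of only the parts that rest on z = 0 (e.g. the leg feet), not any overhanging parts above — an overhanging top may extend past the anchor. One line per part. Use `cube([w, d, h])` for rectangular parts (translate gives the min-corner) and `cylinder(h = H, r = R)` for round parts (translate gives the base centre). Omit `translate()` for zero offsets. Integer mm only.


translate([190, 262, 364]) cube([332, 278, 23]);
translate([212, 284, 0]) cylinder(h = 364, r = 22);
translate([500, 284, 0]) cylinder(h = 364, r = 22);
translate([212, 518, 0]) cylinder(h = 364, r = 22);
translate([500, 518, 0]) cylinder(h = 364, r = 22);


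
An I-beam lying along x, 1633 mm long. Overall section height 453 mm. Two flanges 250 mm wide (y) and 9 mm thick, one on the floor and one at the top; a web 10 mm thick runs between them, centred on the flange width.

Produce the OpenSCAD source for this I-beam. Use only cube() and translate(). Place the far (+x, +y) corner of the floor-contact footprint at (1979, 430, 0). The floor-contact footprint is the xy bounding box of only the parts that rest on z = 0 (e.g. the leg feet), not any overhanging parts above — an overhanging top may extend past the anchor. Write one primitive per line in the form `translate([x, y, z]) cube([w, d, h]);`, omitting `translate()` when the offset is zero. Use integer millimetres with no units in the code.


translate([346, 180, 0]) cube([1633, 250, 9]);
translate([346, 300, 9]) cube([1633, 10, 435]);
translate([346, 180, 444]) cube([1633, 250, 9]);


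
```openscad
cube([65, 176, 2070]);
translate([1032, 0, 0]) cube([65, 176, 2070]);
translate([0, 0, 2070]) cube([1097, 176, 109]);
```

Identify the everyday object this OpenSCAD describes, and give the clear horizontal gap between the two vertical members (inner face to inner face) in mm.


A door frame. The clear opening width is 967 mm.

Two 2070 mm tall posts with a header on top — a door frame. The left jamb is 65 mm wide at x = 0; the right jamb starts at x = 1032. The clear opening is 1032 − 65 = 967 mm.


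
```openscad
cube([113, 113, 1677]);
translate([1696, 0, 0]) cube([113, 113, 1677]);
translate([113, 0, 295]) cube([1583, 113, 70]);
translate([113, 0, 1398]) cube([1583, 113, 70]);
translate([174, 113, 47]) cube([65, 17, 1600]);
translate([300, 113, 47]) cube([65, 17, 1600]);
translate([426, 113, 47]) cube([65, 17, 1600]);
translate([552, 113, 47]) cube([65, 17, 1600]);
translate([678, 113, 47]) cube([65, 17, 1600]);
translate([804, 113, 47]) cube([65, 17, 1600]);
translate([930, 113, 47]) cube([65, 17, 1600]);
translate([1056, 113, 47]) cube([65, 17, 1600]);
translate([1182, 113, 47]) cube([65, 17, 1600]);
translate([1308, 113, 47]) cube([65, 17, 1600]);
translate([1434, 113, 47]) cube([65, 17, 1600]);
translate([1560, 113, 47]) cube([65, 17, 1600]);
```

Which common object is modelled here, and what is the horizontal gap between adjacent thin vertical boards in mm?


A fence section. The picket gap is 61 mm.

Two posts, two rails, 12 pickets — a fence section. Span 1583 mm holds 12 pickets of 65 mm with 13 equal gaps: ⌊(1583 − 12·65) / 13⌋ = 61 mm.
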